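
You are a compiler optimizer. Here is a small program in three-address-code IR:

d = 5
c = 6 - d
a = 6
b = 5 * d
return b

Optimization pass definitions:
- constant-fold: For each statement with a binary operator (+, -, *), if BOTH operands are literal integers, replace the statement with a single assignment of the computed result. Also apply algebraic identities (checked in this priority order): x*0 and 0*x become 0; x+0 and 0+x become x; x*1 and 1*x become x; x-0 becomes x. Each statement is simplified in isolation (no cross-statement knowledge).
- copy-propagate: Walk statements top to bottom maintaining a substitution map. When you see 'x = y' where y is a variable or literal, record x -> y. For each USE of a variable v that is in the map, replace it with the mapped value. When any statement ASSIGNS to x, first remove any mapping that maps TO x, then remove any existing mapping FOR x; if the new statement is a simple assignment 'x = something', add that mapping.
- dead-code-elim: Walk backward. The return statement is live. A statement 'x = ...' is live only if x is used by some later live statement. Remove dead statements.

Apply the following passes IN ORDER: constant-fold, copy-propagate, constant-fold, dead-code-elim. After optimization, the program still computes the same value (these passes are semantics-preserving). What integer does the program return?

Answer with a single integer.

Answer: 25

Derivation:
Initial IR:
  d = 5
  c = 6 - d
  a = 6
  b = 5 * d
  return b
After constant-fold (5 stmts):
  d = 5
  c = 6 - d
  a = 6
  b = 5 * d
  return b
After copy-propagate (5 stmts):
  d = 5
  c = 6 - 5
  a = 6
  b = 5 * 5
  return b
After constant-fold (5 stmts):
  d = 5
  c = 1
  a = 6
  b = 25
  return b
After dead-code-elim (2 stmts):
  b = 25
  return b
Evaluate:
  d = 5  =>  d = 5
  c = 6 - d  =>  c = 1
  a = 6  =>  a = 6
  b = 5 * d  =>  b = 25
  return b = 25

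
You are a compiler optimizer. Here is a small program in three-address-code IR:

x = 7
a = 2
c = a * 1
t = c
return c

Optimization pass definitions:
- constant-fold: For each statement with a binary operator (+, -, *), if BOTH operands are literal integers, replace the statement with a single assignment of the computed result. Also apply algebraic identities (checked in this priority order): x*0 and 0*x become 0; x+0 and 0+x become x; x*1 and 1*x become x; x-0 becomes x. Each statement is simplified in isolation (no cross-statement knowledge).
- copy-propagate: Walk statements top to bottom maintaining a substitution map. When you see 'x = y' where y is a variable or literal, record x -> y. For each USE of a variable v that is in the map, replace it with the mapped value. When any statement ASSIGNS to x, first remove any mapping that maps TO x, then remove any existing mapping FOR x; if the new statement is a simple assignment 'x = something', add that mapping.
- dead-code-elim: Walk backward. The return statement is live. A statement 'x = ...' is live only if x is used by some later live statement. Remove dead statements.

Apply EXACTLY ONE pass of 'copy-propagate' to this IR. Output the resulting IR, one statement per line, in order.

Answer: x = 7
a = 2
c = 2 * 1
t = c
return c

Derivation:
Applying copy-propagate statement-by-statement:
  [1] x = 7  (unchanged)
  [2] a = 2  (unchanged)
  [3] c = a * 1  -> c = 2 * 1
  [4] t = c  (unchanged)
  [5] return c  (unchanged)
Result (5 stmts):
  x = 7
  a = 2
  c = 2 * 1
  t = c
  return c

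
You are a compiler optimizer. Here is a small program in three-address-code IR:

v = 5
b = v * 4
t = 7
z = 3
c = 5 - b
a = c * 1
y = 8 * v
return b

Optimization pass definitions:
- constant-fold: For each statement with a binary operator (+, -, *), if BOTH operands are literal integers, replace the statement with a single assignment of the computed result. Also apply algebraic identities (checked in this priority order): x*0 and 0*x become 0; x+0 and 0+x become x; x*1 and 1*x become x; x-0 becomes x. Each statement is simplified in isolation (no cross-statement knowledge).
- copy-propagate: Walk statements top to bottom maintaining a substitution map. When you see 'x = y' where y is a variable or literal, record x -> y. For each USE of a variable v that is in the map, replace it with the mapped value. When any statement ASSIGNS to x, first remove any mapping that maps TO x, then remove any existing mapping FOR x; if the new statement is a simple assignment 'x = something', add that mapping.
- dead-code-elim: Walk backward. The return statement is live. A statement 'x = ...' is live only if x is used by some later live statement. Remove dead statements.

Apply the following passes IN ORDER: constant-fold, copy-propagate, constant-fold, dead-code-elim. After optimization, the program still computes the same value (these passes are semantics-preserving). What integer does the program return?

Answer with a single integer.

Initial IR:
  v = 5
  b = v * 4
  t = 7
  z = 3
  c = 5 - b
  a = c * 1
  y = 8 * v
  return b
After constant-fold (8 stmts):
  v = 5
  b = v * 4
  t = 7
  z = 3
  c = 5 - b
  a = c
  y = 8 * v
  return b
After copy-propagate (8 stmts):
  v = 5
  b = 5 * 4
  t = 7
  z = 3
  c = 5 - b
  a = c
  y = 8 * 5
  return b
After constant-fold (8 stmts):
  v = 5
  b = 20
  t = 7
  z = 3
  c = 5 - b
  a = c
  y = 40
  return b
After dead-code-elim (2 stmts):
  b = 20
  return b
Evaluate:
  v = 5  =>  v = 5
  b = v * 4  =>  b = 20
  t = 7  =>  t = 7
  z = 3  =>  z = 3
  c = 5 - b  =>  c = -15
  a = c * 1  =>  a = -15
  y = 8 * v  =>  y = 40
  return b = 20

Answer: 20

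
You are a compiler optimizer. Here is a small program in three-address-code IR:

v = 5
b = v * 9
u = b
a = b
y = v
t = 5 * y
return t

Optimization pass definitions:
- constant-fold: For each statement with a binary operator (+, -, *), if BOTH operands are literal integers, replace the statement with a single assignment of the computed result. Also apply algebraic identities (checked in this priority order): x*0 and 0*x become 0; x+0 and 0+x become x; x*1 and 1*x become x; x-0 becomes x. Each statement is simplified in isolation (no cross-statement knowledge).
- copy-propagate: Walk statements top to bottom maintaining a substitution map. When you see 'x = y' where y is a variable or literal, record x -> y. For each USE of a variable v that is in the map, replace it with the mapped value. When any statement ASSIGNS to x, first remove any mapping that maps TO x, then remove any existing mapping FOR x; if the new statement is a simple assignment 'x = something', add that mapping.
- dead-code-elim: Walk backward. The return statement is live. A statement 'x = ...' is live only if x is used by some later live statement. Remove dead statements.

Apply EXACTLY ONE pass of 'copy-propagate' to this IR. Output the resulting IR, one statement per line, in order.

Applying copy-propagate statement-by-statement:
  [1] v = 5  (unchanged)
  [2] b = v * 9  -> b = 5 * 9
  [3] u = b  (unchanged)
  [4] a = b  (unchanged)
  [5] y = v  -> y = 5
  [6] t = 5 * y  -> t = 5 * 5
  [7] return t  (unchanged)
Result (7 stmts):
  v = 5
  b = 5 * 9
  u = b
  a = b
  y = 5
  t = 5 * 5
  return t

Answer: v = 5
b = 5 * 9
u = b
a = b
y = 5
t = 5 * 5
return t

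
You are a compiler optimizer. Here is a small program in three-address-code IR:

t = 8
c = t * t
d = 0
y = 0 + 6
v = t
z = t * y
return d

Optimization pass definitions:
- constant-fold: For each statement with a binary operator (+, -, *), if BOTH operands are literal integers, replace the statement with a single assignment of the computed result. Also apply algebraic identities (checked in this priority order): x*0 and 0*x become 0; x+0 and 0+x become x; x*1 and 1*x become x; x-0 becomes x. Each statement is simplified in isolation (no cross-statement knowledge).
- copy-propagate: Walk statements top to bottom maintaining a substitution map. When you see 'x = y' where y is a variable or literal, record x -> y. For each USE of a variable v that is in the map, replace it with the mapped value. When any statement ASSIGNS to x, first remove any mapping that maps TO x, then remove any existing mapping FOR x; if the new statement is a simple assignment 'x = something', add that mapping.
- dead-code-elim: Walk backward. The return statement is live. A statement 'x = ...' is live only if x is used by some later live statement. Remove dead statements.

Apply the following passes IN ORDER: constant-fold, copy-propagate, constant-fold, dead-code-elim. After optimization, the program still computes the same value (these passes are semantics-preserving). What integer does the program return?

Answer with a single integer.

Initial IR:
  t = 8
  c = t * t
  d = 0
  y = 0 + 6
  v = t
  z = t * y
  return d
After constant-fold (7 stmts):
  t = 8
  c = t * t
  d = 0
  y = 6
  v = t
  z = t * y
  return d
After copy-propagate (7 stmts):
  t = 8
  c = 8 * 8
  d = 0
  y = 6
  v = 8
  z = 8 * 6
  return 0
After constant-fold (7 stmts):
  t = 8
  c = 64
  d = 0
  y = 6
  v = 8
  z = 48
  return 0
After dead-code-elim (1 stmts):
  return 0
Evaluate:
  t = 8  =>  t = 8
  c = t * t  =>  c = 64
  d = 0  =>  d = 0
  y = 0 + 6  =>  y = 6
  v = t  =>  v = 8
  z = t * y  =>  z = 48
  return d = 0

Answer: 0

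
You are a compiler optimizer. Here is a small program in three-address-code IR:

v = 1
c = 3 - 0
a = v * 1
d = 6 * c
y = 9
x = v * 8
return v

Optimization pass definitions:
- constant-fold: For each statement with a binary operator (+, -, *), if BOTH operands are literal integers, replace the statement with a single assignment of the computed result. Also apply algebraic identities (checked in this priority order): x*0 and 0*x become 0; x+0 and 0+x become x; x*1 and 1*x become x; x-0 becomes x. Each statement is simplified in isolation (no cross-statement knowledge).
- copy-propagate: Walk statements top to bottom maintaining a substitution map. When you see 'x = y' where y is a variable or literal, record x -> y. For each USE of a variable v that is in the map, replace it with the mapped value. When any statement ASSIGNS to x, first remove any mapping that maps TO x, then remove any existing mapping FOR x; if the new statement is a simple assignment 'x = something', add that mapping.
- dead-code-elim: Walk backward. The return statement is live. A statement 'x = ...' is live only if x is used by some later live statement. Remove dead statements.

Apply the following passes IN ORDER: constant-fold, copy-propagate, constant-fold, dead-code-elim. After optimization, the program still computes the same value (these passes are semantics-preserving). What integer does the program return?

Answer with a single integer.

Answer: 1

Derivation:
Initial IR:
  v = 1
  c = 3 - 0
  a = v * 1
  d = 6 * c
  y = 9
  x = v * 8
  return v
After constant-fold (7 stmts):
  v = 1
  c = 3
  a = v
  d = 6 * c
  y = 9
  x = v * 8
  return v
After copy-propagate (7 stmts):
  v = 1
  c = 3
  a = 1
  d = 6 * 3
  y = 9
  x = 1 * 8
  return 1
After constant-fold (7 stmts):
  v = 1
  c = 3
  a = 1
  d = 18
  y = 9
  x = 8
  return 1
After dead-code-elim (1 stmts):
  return 1
Evaluate:
  v = 1  =>  v = 1
  c = 3 - 0  =>  c = 3
  a = v * 1  =>  a = 1
  d = 6 * c  =>  d = 18
  y = 9  =>  y = 9
  x = v * 8  =>  x = 8
  return v = 1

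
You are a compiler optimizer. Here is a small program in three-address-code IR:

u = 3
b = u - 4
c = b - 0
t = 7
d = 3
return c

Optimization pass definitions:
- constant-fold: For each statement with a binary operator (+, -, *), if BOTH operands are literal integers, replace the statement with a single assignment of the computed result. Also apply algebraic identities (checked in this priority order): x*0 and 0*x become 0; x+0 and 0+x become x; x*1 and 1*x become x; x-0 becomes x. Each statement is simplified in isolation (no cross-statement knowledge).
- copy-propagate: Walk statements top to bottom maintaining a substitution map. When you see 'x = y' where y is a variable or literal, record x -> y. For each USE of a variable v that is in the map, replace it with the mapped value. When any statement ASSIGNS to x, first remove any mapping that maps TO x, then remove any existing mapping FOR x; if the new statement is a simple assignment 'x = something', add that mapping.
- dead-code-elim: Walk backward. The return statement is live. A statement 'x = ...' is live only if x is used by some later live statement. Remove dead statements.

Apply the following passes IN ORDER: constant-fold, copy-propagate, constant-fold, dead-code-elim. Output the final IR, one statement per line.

Answer: b = -1
return b

Derivation:
Initial IR:
  u = 3
  b = u - 4
  c = b - 0
  t = 7
  d = 3
  return c
After constant-fold (6 stmts):
  u = 3
  b = u - 4
  c = b
  t = 7
  d = 3
  return c
After copy-propagate (6 stmts):
  u = 3
  b = 3 - 4
  c = b
  t = 7
  d = 3
  return b
After constant-fold (6 stmts):
  u = 3
  b = -1
  c = b
  t = 7
  d = 3
  return b
After dead-code-elim (2 stmts):
  b = -1
  return b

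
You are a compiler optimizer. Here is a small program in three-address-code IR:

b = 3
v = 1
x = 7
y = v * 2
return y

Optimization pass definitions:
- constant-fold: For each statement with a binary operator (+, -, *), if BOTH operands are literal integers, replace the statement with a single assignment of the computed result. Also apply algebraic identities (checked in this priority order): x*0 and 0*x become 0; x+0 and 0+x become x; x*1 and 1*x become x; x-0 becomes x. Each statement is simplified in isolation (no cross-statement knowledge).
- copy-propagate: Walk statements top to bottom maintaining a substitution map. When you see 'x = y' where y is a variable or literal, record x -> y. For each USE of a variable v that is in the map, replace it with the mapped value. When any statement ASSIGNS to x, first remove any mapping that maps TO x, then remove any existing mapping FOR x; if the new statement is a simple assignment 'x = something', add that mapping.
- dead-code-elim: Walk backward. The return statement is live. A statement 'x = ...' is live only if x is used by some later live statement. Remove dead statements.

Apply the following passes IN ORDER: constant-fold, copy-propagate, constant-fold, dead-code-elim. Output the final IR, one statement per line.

Answer: y = 2
return y

Derivation:
Initial IR:
  b = 3
  v = 1
  x = 7
  y = v * 2
  return y
After constant-fold (5 stmts):
  b = 3
  v = 1
  x = 7
  y = v * 2
  return y
After copy-propagate (5 stmts):
  b = 3
  v = 1
  x = 7
  y = 1 * 2
  return y
After constant-fold (5 stmts):
  b = 3
  v = 1
  x = 7
  y = 2
  return y
After dead-code-elim (2 stmts):
  y = 2
  return y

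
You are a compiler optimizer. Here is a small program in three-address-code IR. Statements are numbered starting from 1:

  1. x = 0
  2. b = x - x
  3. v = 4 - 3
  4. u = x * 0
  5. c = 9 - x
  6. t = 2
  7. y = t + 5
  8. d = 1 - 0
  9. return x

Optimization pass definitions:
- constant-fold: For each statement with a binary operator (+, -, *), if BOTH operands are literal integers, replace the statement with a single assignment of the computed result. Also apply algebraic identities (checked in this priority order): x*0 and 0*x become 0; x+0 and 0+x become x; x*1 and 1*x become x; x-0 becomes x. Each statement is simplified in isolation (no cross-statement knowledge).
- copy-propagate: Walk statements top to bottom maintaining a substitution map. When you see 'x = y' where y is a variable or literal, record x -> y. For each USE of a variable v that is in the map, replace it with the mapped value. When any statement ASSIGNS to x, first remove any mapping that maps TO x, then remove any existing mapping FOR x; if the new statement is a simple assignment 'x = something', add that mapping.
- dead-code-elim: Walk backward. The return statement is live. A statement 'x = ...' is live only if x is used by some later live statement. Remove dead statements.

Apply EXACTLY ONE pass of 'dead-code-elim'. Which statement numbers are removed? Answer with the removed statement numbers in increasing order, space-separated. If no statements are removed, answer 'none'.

Backward liveness scan:
Stmt 1 'x = 0': KEEP (x is live); live-in = []
Stmt 2 'b = x - x': DEAD (b not in live set ['x'])
Stmt 3 'v = 4 - 3': DEAD (v not in live set ['x'])
Stmt 4 'u = x * 0': DEAD (u not in live set ['x'])
Stmt 5 'c = 9 - x': DEAD (c not in live set ['x'])
Stmt 6 't = 2': DEAD (t not in live set ['x'])
Stmt 7 'y = t + 5': DEAD (y not in live set ['x'])
Stmt 8 'd = 1 - 0': DEAD (d not in live set ['x'])
Stmt 9 'return x': KEEP (return); live-in = ['x']
Removed statement numbers: [2, 3, 4, 5, 6, 7, 8]
Surviving IR:
  x = 0
  return x

Answer: 2 3 4 5 6 7 8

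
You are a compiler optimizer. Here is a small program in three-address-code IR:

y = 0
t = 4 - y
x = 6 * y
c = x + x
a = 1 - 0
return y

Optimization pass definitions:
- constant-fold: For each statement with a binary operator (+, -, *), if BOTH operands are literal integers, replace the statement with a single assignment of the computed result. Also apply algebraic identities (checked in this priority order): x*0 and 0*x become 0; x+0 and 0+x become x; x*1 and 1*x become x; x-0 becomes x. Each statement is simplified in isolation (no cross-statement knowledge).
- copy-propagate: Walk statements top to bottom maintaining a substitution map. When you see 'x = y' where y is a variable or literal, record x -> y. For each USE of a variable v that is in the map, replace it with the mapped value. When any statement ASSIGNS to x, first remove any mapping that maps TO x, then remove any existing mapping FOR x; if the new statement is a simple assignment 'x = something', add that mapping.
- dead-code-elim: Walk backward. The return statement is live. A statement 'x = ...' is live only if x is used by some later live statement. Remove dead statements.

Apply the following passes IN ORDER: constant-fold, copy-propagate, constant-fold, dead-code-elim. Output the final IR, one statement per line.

Answer: return 0

Derivation:
Initial IR:
  y = 0
  t = 4 - y
  x = 6 * y
  c = x + x
  a = 1 - 0
  return y
After constant-fold (6 stmts):
  y = 0
  t = 4 - y
  x = 6 * y
  c = x + x
  a = 1
  return y
After copy-propagate (6 stmts):
  y = 0
  t = 4 - 0
  x = 6 * 0
  c = x + x
  a = 1
  return 0
After constant-fold (6 stmts):
  y = 0
  t = 4
  x = 0
  c = x + x
  a = 1
  return 0
After dead-code-elim (1 stmts):
  return 0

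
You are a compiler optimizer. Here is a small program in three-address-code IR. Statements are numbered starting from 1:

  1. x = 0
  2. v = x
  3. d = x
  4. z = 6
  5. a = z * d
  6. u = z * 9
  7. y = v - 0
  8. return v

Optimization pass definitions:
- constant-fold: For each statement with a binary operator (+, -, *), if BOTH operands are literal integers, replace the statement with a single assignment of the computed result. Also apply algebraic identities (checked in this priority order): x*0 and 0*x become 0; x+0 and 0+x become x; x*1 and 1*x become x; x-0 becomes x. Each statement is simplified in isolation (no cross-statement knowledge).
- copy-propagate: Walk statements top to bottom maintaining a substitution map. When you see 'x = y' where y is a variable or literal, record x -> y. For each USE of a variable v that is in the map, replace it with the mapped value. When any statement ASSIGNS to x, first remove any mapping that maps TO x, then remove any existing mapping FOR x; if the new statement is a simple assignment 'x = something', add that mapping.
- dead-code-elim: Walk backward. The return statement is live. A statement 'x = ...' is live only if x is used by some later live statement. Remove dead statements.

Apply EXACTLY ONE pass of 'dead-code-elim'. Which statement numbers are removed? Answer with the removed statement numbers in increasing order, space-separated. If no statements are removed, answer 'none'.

Backward liveness scan:
Stmt 1 'x = 0': KEEP (x is live); live-in = []
Stmt 2 'v = x': KEEP (v is live); live-in = ['x']
Stmt 3 'd = x': DEAD (d not in live set ['v'])
Stmt 4 'z = 6': DEAD (z not in live set ['v'])
Stmt 5 'a = z * d': DEAD (a not in live set ['v'])
Stmt 6 'u = z * 9': DEAD (u not in live set ['v'])
Stmt 7 'y = v - 0': DEAD (y not in live set ['v'])
Stmt 8 'return v': KEEP (return); live-in = ['v']
Removed statement numbers: [3, 4, 5, 6, 7]
Surviving IR:
  x = 0
  v = x
  return v

Answer: 3 4 5 6 7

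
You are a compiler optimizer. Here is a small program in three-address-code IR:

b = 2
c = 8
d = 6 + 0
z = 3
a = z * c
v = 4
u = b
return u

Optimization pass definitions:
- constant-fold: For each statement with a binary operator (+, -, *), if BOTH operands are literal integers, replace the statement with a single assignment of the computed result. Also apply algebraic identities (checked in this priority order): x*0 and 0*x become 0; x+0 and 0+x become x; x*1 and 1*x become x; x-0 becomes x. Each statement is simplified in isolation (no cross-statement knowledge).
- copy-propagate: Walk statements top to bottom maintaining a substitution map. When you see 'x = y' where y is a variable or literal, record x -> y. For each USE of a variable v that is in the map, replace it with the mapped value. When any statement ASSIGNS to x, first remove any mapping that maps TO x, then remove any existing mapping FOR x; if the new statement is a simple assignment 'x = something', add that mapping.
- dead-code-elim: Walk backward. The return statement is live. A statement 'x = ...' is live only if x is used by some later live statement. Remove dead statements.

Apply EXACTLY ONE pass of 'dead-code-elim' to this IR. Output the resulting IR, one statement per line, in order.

Answer: b = 2
u = b
return u

Derivation:
Applying dead-code-elim statement-by-statement:
  [8] return u  -> KEEP (return); live=['u']
  [7] u = b  -> KEEP; live=['b']
  [6] v = 4  -> DEAD (v not live)
  [5] a = z * c  -> DEAD (a not live)
  [4] z = 3  -> DEAD (z not live)
  [3] d = 6 + 0  -> DEAD (d not live)
  [2] c = 8  -> DEAD (c not live)
  [1] b = 2  -> KEEP; live=[]
Result (3 stmts):
  b = 2
  u = b
  return u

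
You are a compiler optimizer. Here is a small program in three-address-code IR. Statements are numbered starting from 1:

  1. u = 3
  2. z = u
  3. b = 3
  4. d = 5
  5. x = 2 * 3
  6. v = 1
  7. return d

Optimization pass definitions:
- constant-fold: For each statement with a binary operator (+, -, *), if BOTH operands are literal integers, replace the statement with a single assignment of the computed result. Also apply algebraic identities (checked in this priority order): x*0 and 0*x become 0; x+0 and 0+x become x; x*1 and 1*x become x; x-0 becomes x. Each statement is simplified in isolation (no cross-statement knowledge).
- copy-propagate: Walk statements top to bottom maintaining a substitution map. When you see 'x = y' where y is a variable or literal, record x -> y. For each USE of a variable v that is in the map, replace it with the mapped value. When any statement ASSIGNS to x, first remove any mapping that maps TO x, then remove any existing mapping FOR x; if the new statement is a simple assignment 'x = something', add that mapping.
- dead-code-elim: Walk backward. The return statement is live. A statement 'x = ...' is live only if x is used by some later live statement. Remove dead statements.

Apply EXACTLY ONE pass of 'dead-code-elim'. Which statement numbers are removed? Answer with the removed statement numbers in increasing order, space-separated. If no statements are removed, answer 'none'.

Answer: 1 2 3 5 6

Derivation:
Backward liveness scan:
Stmt 1 'u = 3': DEAD (u not in live set [])
Stmt 2 'z = u': DEAD (z not in live set [])
Stmt 3 'b = 3': DEAD (b not in live set [])
Stmt 4 'd = 5': KEEP (d is live); live-in = []
Stmt 5 'x = 2 * 3': DEAD (x not in live set ['d'])
Stmt 6 'v = 1': DEAD (v not in live set ['d'])
Stmt 7 'return d': KEEP (return); live-in = ['d']
Removed statement numbers: [1, 2, 3, 5, 6]
Surviving IR:
  d = 5
  return d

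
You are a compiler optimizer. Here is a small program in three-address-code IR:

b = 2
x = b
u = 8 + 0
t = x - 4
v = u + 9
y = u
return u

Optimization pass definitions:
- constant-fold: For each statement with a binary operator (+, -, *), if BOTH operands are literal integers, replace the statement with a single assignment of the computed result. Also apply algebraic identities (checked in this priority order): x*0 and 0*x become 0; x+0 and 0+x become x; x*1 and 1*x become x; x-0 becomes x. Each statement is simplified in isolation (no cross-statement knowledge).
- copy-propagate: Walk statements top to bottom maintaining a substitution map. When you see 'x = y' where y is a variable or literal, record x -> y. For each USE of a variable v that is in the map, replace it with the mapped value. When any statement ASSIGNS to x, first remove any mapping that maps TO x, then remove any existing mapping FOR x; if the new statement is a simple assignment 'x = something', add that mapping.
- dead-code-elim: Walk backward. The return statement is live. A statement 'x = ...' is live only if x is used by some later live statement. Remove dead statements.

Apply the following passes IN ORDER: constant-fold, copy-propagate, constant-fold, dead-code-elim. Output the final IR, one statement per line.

Answer: return 8

Derivation:
Initial IR:
  b = 2
  x = b
  u = 8 + 0
  t = x - 4
  v = u + 9
  y = u
  return u
After constant-fold (7 stmts):
  b = 2
  x = b
  u = 8
  t = x - 4
  v = u + 9
  y = u
  return u
After copy-propagate (7 stmts):
  b = 2
  x = 2
  u = 8
  t = 2 - 4
  v = 8 + 9
  y = 8
  return 8
After constant-fold (7 stmts):
  b = 2
  x = 2
  u = 8
  t = -2
  v = 17
  y = 8
  return 8
After dead-code-elim (1 stmts):
  return 8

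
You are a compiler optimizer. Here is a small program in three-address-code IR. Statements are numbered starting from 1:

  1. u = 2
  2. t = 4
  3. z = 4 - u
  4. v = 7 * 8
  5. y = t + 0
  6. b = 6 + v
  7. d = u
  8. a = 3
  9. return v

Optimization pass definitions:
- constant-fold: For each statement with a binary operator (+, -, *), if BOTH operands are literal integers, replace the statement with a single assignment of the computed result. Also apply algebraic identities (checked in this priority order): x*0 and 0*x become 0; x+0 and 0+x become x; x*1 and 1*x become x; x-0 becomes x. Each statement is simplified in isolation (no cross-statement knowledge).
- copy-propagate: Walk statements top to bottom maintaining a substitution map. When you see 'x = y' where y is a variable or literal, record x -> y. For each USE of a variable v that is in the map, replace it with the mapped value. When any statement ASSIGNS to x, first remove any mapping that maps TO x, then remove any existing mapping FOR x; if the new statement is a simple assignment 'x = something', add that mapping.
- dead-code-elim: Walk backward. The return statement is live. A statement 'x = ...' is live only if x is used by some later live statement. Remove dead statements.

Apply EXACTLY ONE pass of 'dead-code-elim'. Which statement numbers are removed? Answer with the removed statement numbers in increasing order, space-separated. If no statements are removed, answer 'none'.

Answer: 1 2 3 5 6 7 8

Derivation:
Backward liveness scan:
Stmt 1 'u = 2': DEAD (u not in live set [])
Stmt 2 't = 4': DEAD (t not in live set [])
Stmt 3 'z = 4 - u': DEAD (z not in live set [])
Stmt 4 'v = 7 * 8': KEEP (v is live); live-in = []
Stmt 5 'y = t + 0': DEAD (y not in live set ['v'])
Stmt 6 'b = 6 + v': DEAD (b not in live set ['v'])
Stmt 7 'd = u': DEAD (d not in live set ['v'])
Stmt 8 'a = 3': DEAD (a not in live set ['v'])
Stmt 9 'return v': KEEP (return); live-in = ['v']
Removed statement numbers: [1, 2, 3, 5, 6, 7, 8]
Surviving IR:
  v = 7 * 8
  return v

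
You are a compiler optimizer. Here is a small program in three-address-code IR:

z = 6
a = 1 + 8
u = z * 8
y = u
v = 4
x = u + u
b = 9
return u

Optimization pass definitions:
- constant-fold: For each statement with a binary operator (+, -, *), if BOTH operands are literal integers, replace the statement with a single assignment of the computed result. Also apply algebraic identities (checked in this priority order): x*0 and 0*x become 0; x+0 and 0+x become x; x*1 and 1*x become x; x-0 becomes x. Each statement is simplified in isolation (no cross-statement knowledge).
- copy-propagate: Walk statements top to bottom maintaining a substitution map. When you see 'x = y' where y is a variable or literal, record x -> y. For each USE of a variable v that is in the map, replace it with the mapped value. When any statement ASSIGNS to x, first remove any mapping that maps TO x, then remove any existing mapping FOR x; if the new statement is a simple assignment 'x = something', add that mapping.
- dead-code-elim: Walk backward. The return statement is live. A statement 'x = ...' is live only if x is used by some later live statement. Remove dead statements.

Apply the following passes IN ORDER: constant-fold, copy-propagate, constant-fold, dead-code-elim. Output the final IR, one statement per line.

Initial IR:
  z = 6
  a = 1 + 8
  u = z * 8
  y = u
  v = 4
  x = u + u
  b = 9
  return u
After constant-fold (8 stmts):
  z = 6
  a = 9
  u = z * 8
  y = u
  v = 4
  x = u + u
  b = 9
  return u
After copy-propagate (8 stmts):
  z = 6
  a = 9
  u = 6 * 8
  y = u
  v = 4
  x = u + u
  b = 9
  return u
After constant-fold (8 stmts):
  z = 6
  a = 9
  u = 48
  y = u
  v = 4
  x = u + u
  b = 9
  return u
After dead-code-elim (2 stmts):
  u = 48
  return u

Answer: u = 48
return u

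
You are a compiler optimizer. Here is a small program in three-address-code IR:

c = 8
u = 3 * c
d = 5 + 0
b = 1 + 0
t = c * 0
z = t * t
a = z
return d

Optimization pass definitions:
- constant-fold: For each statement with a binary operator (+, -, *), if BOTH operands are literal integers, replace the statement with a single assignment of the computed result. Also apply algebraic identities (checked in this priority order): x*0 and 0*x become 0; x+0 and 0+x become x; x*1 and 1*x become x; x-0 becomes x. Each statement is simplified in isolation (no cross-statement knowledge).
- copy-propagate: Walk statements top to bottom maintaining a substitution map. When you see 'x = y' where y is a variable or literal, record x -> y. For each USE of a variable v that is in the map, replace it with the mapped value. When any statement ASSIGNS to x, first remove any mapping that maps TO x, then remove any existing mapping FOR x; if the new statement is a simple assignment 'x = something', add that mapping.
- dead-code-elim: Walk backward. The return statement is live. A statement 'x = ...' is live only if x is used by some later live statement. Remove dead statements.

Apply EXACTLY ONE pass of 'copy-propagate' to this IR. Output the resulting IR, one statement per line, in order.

Answer: c = 8
u = 3 * 8
d = 5 + 0
b = 1 + 0
t = 8 * 0
z = t * t
a = z
return d

Derivation:
Applying copy-propagate statement-by-statement:
  [1] c = 8  (unchanged)
  [2] u = 3 * c  -> u = 3 * 8
  [3] d = 5 + 0  (unchanged)
  [4] b = 1 + 0  (unchanged)
  [5] t = c * 0  -> t = 8 * 0
  [6] z = t * t  (unchanged)
  [7] a = z  (unchanged)
  [8] return d  (unchanged)
Result (8 stmts):
  c = 8
  u = 3 * 8
  d = 5 + 0
  b = 1 + 0
  t = 8 * 0
  z = t * t
  a = z
  return d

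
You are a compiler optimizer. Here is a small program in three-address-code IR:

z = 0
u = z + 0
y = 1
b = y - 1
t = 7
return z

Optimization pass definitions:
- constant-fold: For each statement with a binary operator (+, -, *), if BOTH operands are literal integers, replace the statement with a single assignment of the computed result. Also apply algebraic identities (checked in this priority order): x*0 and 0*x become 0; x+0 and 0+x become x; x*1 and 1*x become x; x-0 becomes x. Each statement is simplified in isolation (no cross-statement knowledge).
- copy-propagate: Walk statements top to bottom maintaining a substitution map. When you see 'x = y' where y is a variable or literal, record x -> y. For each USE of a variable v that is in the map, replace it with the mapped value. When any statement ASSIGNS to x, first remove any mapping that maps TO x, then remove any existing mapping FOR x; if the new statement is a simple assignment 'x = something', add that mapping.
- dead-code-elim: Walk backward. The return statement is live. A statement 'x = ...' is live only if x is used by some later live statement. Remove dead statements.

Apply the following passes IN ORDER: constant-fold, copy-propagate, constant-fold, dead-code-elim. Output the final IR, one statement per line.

Initial IR:
  z = 0
  u = z + 0
  y = 1
  b = y - 1
  t = 7
  return z
After constant-fold (6 stmts):
  z = 0
  u = z
  y = 1
  b = y - 1
  t = 7
  return z
After copy-propagate (6 stmts):
  z = 0
  u = 0
  y = 1
  b = 1 - 1
  t = 7
  return 0
After constant-fold (6 stmts):
  z = 0
  u = 0
  y = 1
  b = 0
  t = 7
  return 0
After dead-code-elim (1 stmts):
  return 0

Answer: return 0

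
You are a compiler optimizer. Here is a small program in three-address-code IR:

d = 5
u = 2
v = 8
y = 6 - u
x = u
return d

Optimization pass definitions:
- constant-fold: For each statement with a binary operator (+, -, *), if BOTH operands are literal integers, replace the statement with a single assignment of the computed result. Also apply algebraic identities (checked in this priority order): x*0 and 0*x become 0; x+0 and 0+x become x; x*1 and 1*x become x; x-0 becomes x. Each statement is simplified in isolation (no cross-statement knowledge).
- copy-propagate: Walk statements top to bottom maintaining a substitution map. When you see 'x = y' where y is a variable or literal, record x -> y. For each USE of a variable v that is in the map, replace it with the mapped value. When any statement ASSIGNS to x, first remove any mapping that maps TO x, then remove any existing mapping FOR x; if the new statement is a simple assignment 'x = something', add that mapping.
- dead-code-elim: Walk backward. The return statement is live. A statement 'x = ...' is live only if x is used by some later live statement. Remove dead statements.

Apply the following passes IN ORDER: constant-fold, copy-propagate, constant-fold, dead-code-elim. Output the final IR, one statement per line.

Answer: return 5

Derivation:
Initial IR:
  d = 5
  u = 2
  v = 8
  y = 6 - u
  x = u
  return d
After constant-fold (6 stmts):
  d = 5
  u = 2
  v = 8
  y = 6 - u
  x = u
  return d
After copy-propagate (6 stmts):
  d = 5
  u = 2
  v = 8
  y = 6 - 2
  x = 2
  return 5
After constant-fold (6 stmts):
  d = 5
  u = 2
  v = 8
  y = 4
  x = 2
  return 5
After dead-code-elim (1 stmts):
  return 5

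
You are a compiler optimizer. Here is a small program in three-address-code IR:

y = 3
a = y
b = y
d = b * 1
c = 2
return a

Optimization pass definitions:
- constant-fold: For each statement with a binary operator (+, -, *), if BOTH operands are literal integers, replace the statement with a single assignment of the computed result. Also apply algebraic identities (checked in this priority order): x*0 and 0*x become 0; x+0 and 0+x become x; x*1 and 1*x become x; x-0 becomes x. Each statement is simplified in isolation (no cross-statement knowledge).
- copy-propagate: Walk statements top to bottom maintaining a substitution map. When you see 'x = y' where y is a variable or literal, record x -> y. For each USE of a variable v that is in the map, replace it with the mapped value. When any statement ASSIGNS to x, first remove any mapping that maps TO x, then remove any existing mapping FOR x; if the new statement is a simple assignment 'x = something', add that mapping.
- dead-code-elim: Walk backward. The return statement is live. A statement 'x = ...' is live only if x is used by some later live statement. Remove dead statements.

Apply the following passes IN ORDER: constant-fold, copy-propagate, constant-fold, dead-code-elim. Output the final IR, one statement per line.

Answer: return 3

Derivation:
Initial IR:
  y = 3
  a = y
  b = y
  d = b * 1
  c = 2
  return a
After constant-fold (6 stmts):
  y = 3
  a = y
  b = y
  d = b
  c = 2
  return a
After copy-propagate (6 stmts):
  y = 3
  a = 3
  b = 3
  d = 3
  c = 2
  return 3
After constant-fold (6 stmts):
  y = 3
  a = 3
  b = 3
  d = 3
  c = 2
  return 3
After dead-code-elim (1 stmts):
  return 3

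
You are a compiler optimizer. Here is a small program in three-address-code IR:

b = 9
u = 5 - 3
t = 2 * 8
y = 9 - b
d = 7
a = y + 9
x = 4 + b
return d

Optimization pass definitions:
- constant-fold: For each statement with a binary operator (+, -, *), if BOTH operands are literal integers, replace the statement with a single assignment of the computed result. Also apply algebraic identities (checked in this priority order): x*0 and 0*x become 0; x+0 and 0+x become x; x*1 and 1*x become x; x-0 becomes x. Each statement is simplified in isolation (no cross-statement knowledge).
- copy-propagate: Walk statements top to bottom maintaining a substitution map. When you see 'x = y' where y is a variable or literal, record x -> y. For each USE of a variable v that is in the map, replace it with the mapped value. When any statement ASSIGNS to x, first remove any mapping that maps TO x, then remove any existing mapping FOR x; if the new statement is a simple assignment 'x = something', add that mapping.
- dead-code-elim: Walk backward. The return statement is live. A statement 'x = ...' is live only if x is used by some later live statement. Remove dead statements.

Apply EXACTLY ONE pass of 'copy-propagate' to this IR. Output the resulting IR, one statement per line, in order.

Answer: b = 9
u = 5 - 3
t = 2 * 8
y = 9 - 9
d = 7
a = y + 9
x = 4 + 9
return 7

Derivation:
Applying copy-propagate statement-by-statement:
  [1] b = 9  (unchanged)
  [2] u = 5 - 3  (unchanged)
  [3] t = 2 * 8  (unchanged)
  [4] y = 9 - b  -> y = 9 - 9
  [5] d = 7  (unchanged)
  [6] a = y + 9  (unchanged)
  [7] x = 4 + b  -> x = 4 + 9
  [8] return d  -> return 7
Result (8 stmts):
  b = 9
  u = 5 - 3
  t = 2 * 8
  y = 9 - 9
  d = 7
  a = y + 9
  x = 4 + 9
  return 7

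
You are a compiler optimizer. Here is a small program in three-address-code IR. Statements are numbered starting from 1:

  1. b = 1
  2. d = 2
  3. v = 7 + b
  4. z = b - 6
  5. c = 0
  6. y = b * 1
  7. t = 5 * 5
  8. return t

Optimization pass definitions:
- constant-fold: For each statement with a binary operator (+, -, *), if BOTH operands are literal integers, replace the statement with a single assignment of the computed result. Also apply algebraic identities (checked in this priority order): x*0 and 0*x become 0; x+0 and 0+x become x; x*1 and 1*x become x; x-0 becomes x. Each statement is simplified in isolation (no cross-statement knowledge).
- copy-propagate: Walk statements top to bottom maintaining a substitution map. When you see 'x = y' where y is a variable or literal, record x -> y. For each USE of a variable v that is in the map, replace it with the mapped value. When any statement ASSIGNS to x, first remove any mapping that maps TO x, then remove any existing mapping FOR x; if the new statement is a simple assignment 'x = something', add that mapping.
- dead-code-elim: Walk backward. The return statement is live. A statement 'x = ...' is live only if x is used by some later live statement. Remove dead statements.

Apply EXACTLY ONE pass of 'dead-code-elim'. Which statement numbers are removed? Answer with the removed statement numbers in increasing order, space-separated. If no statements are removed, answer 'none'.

Answer: 1 2 3 4 5 6

Derivation:
Backward liveness scan:
Stmt 1 'b = 1': DEAD (b not in live set [])
Stmt 2 'd = 2': DEAD (d not in live set [])
Stmt 3 'v = 7 + b': DEAD (v not in live set [])
Stmt 4 'z = b - 6': DEAD (z not in live set [])
Stmt 5 'c = 0': DEAD (c not in live set [])
Stmt 6 'y = b * 1': DEAD (y not in live set [])
Stmt 7 't = 5 * 5': KEEP (t is live); live-in = []
Stmt 8 'return t': KEEP (return); live-in = ['t']
Removed statement numbers: [1, 2, 3, 4, 5, 6]
Surviving IR:
  t = 5 * 5
  return t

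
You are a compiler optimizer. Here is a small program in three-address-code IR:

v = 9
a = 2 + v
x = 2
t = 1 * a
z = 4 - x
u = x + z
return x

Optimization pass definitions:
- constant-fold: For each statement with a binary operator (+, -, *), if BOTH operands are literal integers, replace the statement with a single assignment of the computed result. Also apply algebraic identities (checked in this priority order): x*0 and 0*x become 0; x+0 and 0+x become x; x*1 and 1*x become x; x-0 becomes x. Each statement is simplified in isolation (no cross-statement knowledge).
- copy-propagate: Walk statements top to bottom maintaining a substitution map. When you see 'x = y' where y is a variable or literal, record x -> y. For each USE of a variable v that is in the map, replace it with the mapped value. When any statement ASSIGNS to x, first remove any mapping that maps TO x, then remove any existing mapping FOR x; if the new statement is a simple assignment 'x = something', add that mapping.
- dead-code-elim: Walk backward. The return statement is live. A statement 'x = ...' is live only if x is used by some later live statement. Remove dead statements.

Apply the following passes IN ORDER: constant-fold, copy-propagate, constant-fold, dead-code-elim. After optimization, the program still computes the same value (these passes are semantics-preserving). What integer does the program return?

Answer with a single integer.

Initial IR:
  v = 9
  a = 2 + v
  x = 2
  t = 1 * a
  z = 4 - x
  u = x + z
  return x
After constant-fold (7 stmts):
  v = 9
  a = 2 + v
  x = 2
  t = a
  z = 4 - x
  u = x + z
  return x
After copy-propagate (7 stmts):
  v = 9
  a = 2 + 9
  x = 2
  t = a
  z = 4 - 2
  u = 2 + z
  return 2
After constant-fold (7 stmts):
  v = 9
  a = 11
  x = 2
  t = a
  z = 2
  u = 2 + z
  return 2
After dead-code-elim (1 stmts):
  return 2
Evaluate:
  v = 9  =>  v = 9
  a = 2 + v  =>  a = 11
  x = 2  =>  x = 2
  t = 1 * a  =>  t = 11
  z = 4 - x  =>  z = 2
  u = x + z  =>  u = 4
  return x = 2

Answer: 2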